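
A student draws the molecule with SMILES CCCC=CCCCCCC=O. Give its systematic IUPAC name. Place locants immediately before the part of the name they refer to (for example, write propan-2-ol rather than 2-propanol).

undec-7-enal

The longest chain bearing the –CHO group and the multiple bond is 11 carbons long (undecane).
An aldehyde (terminal –CHO) is the principal characteristic group, giving the suffix -al.
The chain contains a C=C double bond, so the unsaturation ending is -ene.
Number the chain so that the aldehyde carbon is C-1 by definition.
This places the double bond between C-7 and C-8.
Putting it together: undec-7-enal.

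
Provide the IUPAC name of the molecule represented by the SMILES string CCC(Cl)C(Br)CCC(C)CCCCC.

4-bromo-3-chloro-7-methyldodecane

The parent chain contains 12 carbons (dodecane).
Choose the numbering such that the substituent locant set {3,4,7} is lower than {6,9,10} at the first point of difference.
With this numbering: a bromo group at C-4; a chloro group at C-3; a methyl group at C-7.
Prefixes are listed alphabetically: bromo, chloro, methyl.
The name is 4-bromo-3-chloro-7-methyldodecane.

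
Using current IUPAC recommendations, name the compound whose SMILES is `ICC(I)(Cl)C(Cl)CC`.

2,3-dichloro-1,2-diiodopentane

The longest carbon chain is 5 atoms: the parent is pentane.
Number the chain so that the substituent locant set {1,2,2,3} is lower than {3,4,4,5} at the first point of difference.
That gives chloro groups at C-2 and C-3; iodo groups at C-1 and C-2.
Substituent prefixes are cited in alphabetical order (multiplying prefixes like di-/tri- are ignored for ordering).
Putting it together: 2,3-dichloro-1,2-diiodopentane.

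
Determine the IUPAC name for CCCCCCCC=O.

Counting along the main chain through the –CHO group gives 8 carbons: the parent is octane.
The highest-priority functional group is an aldehyde (terminal –CHO), so the name ends in -al.
The numbering direction is chosen so that the aldehyde carbon is C-1 by definition.
Putting it together: octanal.

octanal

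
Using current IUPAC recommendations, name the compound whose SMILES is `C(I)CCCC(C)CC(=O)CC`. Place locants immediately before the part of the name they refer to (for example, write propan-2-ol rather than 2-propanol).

9-iodo-5-methylnonan-3-one

The longest chain bearing the carbonyl is 9 carbons long (nonane).
A ketone (C=O on an internal carbon) is the principal characteristic group, giving the suffix -one.
Number the chain so that numbering from this end puts the carbonyl group at C-3 rather than C-7.
That gives the carbonyl at C-3; an iodo group at C-9; a methyl group at C-5.
Prefixes are listed alphabetically: iodo, methyl.
The name is 9-iodo-5-methylnonan-3-one.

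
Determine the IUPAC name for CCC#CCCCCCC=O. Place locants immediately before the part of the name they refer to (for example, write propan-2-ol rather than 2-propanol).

dec-7-ynal

Counting along the main chain through the –CHO group and the multiple bond gives 10 carbons: the parent is decane.
The principal characteristic group is an aldehyde (terminal –CHO), named with the suffix -al.
The chain contains a C≡C triple bond, so the unsaturation ending is -yne.
Choose the numbering such that the aldehyde carbon is C-1 by definition.
This places the triple bond between C-7 and C-8.
Assembling the pieces gives dec-7-ynal.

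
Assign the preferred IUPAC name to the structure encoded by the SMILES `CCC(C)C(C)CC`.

3,4-dimethylhexane

The longest continuous carbon chain has 6 atoms, so the parent hydride is hexane.
Both numbering directions give the same locant set; either may be used.
That gives methyl groups at C-3 and C-4.
Putting it together: 3,4-dimethylhexane.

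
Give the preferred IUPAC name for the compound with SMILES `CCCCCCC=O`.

heptanal

The longest carbon chain that includes the –CHO group has 7 carbons, so the parent hydride is heptane.
An aldehyde (terminal –CHO) is the principal characteristic group, giving the suffix -al.
Number the chain so that the aldehyde carbon is C-1 by definition.
Putting it together: heptanal.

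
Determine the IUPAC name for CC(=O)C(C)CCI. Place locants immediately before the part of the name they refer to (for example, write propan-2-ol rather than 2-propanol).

Counting along the main chain through the carbonyl gives 5 carbons: the parent is pentane.
A ketone (C=O on an internal carbon) is the principal characteristic group, giving the suffix -one.
Choose the numbering such that numbering from this end puts the carbonyl group at C-2 rather than C-4.
This places the carbonyl at C-2; an iodo group at C-5; a methyl group at C-3.
Prefixes are listed alphabetically: iodo, methyl.
Assembling the pieces gives 5-iodo-3-methylpentan-2-one.

5-iodo-3-methylpentan-2-one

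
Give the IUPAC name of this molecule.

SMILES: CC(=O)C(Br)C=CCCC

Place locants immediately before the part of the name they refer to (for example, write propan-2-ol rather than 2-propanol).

Counting along the main chain through the carbonyl and the multiple bond gives 8 carbons: the parent is octane.
The principal characteristic group is a ketone (C=O on an internal carbon), named with the suffix -one.
The chain contains a C=C double bond, so the unsaturation ending is -ene.
The numbering direction is chosen so that numbering from this end puts the carbonyl group at C-2 rather than C-7.
This places the carbonyl at C-2; the double bond between C-4 and C-5; a bromo group at C-3.
Assembling the pieces gives 3-bromooct-4-en-2-one.

3-bromooct-4-en-2-one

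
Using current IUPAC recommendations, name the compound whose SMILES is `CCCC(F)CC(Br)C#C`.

Counting along the main chain through the multiple bond gives 8 carbons: the parent is octane.
A C≡C triple bond in the chain gives the infix -yne-.
Number the chain so that numbering from this end puts the triple bond at C-1 rather than C-7.
That gives the triple bond between C-1 and C-2; a bromo group at C-3; a fluoro group at C-5.
The substituents are ordered alphabetically, ignoring any di-/tri- multipliers.
Assembling the pieces gives 3-bromo-5-fluorooct-1-yne.

3-bromo-5-fluorooct-1-yne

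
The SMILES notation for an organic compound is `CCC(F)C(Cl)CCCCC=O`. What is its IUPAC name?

Counting along the main chain through the –CHO group gives 9 carbons: the parent is nonane.
The principal characteristic group is an aldehyde (terminal –CHO), named with the suffix -al.
The numbering direction is chosen so that the aldehyde carbon is C-1 by definition.
With this numbering: a chloro group at C-6; a fluoro group at C-7.
The substituents are ordered alphabetically, ignoring any di-/tri- multipliers.
Putting it together: 6-chloro-7-fluorononanal.

6-chloro-7-fluorononanal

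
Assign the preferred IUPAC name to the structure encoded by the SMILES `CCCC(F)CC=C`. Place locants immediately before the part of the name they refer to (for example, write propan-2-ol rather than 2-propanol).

4-fluorohept-1-ene

Counting along the main chain through the multiple bond gives 7 carbons: the parent is heptane.
There is one C=C double bond, indicated by the ending -ene.
Choose the numbering such that numbering from this end puts the double bond at C-1 rather than C-6.
This places the double bond between C-1 and C-2; a fluoro group at C-4.
The name is 4-fluorohept-1-ene.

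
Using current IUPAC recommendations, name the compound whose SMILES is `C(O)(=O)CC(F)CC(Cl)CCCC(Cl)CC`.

5,9-dichloro-3-fluoroundecanoic acid

The longest carbon chain that includes the –COOH group has 11 carbons, so the parent hydride is undecane.
The principal characteristic group is a carboxylic acid (terminal –COOH), named with the suffix -oic acid.
Choose the numbering such that the carboxylic acid carbon is C-1 by definition.
With this numbering: chloro groups at C-5 and C-9; a fluoro group at C-3.
The substituents are ordered alphabetically, ignoring any di-/tri- multipliers.
The name is 5,9-dichloro-3-fluoroundecanoic acid.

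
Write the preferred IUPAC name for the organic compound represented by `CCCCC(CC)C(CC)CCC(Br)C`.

2-bromo-5,6-diethyldecane

The longest carbon chain is 10 atoms: the parent is decane.
Choose the numbering such that the substituent locant set {2,5,6} is lower than {5,6,9} at the first point of difference.
That gives a bromo group at C-2; ethyl groups at C-5 and C-6.
Prefixes are listed alphabetically: bromo, ethyl.
Putting it together: 2-bromo-5,6-diethyldecane.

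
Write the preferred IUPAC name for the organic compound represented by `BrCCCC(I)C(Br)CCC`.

The longest carbon chain is 8 atoms: the parent is octane.
Choose the numbering such that the substituent locant set {1,4,5} is lower than {4,5,8} at the first point of difference.
That gives bromo groups at C-1 and C-5; an iodo group at C-4.
Substituent prefixes are cited in alphabetical order (multiplying prefixes like di-/tri- are ignored for ordering).
The name is 1,5-dibromo-4-iodooctane.

1,5-dibromo-4-iodooctane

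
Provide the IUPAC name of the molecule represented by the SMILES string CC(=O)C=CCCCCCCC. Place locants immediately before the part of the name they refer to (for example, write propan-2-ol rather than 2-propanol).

undec-3-en-2-one

The longest chain bearing the carbonyl and the multiple bond is 11 carbons long (undecane).
The principal characteristic group is a ketone (C=O on an internal carbon), named with the suffix -one.
The chain contains a C=C double bond, so the unsaturation ending is -ene.
The numbering direction is chosen so that numbering from this end puts the carbonyl group at C-2 rather than C-10.
With this numbering: the carbonyl at C-2; the double bond between C-3 and C-4.
Assembling the pieces gives undec-3-en-2-one.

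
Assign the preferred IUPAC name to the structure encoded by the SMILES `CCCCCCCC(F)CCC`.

The longest carbon chain is 11 atoms: the parent is undecane.
The numbering direction is chosen so that the substituent locant set {4} is lower than {8} at the first point of difference.
This places a fluoro group at C-4.
Assembling the pieces gives 4-fluoroundecane.

4-fluoroundecane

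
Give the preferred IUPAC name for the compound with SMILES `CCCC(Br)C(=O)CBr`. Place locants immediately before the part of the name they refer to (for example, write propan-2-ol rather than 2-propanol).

1,3-dibromohexan-2-one

The longest chain bearing the carbonyl is 6 carbons long (hexane).
The principal characteristic group is a ketone (C=O on an internal carbon), named with the suffix -one.
Number the chain so that numbering from this end puts the carbonyl group at C-2 rather than C-5.
This places the carbonyl at C-2; bromo groups at C-1 and C-3.
The name is 1,3-dibromohexan-2-one.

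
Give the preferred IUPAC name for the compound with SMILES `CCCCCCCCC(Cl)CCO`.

3-chloroundecan-1-ol

The longest carbon chain that includes the –OH group has 11 carbons, so the parent hydride is undecane.
The highest-priority functional group is an alcohol (–OH), so the name ends in -ol.
Choose the numbering such that numbering from this end puts the hydroxyl group at C-1 rather than C-11.
That gives the hydroxyl at C-1; a chloro group at C-3.
Assembling the pieces gives 3-chloroundecan-1-ol.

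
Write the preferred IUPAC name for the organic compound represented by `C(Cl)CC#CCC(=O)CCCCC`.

1-chloroundec-3-yn-6-one

The longest carbon chain that includes the carbonyl and the multiple bond has 11 carbons, so the parent hydride is undecane.
The principal characteristic group is a ketone (C=O on an internal carbon), named with the suffix -one.
There is one C≡C triple bond, indicated by the ending -yne.
Choose the numbering such that numbering from this end puts the triple bond at C-3 rather than C-8.
That gives the carbonyl at C-6; the triple bond between C-3 and C-4; a chloro group at C-1.
Assembling the pieces gives 1-chloroundec-3-yn-6-one.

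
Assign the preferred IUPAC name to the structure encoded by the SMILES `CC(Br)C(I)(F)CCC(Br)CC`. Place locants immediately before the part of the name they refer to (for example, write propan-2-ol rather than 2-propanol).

The longest continuous carbon chain has 8 atoms, so the parent hydride is octane.
Choose the numbering such that the substituent locant set {2,3,3,6} is lower than {3,6,6,7} at the first point of difference.
That gives bromo groups at C-2 and C-6; a fluoro group at C-3; an iodo group at C-3.
Substituent prefixes are cited in alphabetical order (multiplying prefixes like di-/tri- are ignored for ordering).
The name is 2,6-dibromo-3-fluoro-3-iodooctane.

2,6-dibromo-3-fluoro-3-iodooctane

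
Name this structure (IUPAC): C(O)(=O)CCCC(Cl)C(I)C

The longest chain bearing the –COOH group is 7 carbons long (heptane).
A carboxylic acid (terminal –COOH) is the principal characteristic group, giving the suffix -oic acid.
Number the chain so that the carboxylic acid carbon is C-1 by definition.
That gives a chloro group at C-5; an iodo group at C-6.
The substituents are ordered alphabetically, ignoring any di-/tri- multipliers.
Putting it together: 5-chloro-6-iodoheptanoic acid.

5-chloro-6-iodoheptanoic acid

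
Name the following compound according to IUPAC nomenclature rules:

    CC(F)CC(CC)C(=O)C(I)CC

5-ethyl-7-fluoro-3-iodooctan-4-one

Counting along the main chain through the carbonyl gives 8 carbons: the parent is octane.
A ketone (C=O on an internal carbon) is the principal characteristic group, giving the suffix -one.
Number the chain so that numbering from this end puts the carbonyl group at C-4 rather than C-5.
That gives the carbonyl at C-4; an ethyl group at C-5; a fluoro group at C-7; an iodo group at C-3.
The substituents are ordered alphabetically, ignoring any di-/tri- multipliers.
Assembling the pieces gives 5-ethyl-7-fluoro-3-iodooctan-4-one.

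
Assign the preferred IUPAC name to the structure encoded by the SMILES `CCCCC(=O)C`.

hexan-2-one

The longest carbon chain that includes the carbonyl has 6 carbons, so the parent hydride is hexane.
The highest-priority functional group is a ketone (C=O on an internal carbon), so the name ends in -one.
Number the chain so that numbering from this end puts the carbonyl group at C-2 rather than C-5.
With this numbering: the carbonyl at C-2.
The name is hexan-2-one.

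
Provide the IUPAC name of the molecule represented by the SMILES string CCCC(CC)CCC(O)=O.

4-ethylheptanoic acid

Counting along the main chain through the –COOH group gives 7 carbons: the parent is heptane.
A carboxylic acid (terminal –COOH) is the principal characteristic group, giving the suffix -oic acid.
Number the chain so that the carboxylic acid carbon is C-1 by definition.
That gives an ethyl group at C-4.
Putting it together: 4-ethylheptanoic acid.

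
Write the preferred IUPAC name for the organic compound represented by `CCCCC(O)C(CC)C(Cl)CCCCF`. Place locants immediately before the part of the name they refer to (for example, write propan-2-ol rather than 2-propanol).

7-chloro-6-ethyl-11-fluoroundecan-5-ol

The longest carbon chain that includes the –OH group has 11 carbons, so the parent hydride is undecane.
An alcohol (–OH) is the principal characteristic group, giving the suffix -ol.
Choose the numbering such that numbering from this end puts the hydroxyl group at C-5 rather than C-7.
With this numbering: the hydroxyl at C-5; a chloro group at C-7; an ethyl group at C-6; a fluoro group at C-11.
The substituents are ordered alphabetically, ignoring any di-/tri- multipliers.
Assembling the pieces gives 7-chloro-6-ethyl-11-fluoroundecan-5-ol.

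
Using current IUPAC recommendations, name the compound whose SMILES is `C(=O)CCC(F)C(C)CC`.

4-fluoro-5-methylheptanal

Counting along the main chain through the –CHO group gives 7 carbons: the parent is heptane.
An aldehyde (terminal –CHO) is the principal characteristic group, giving the suffix -al.
Number the chain so that the aldehyde carbon is C-1 by definition.
This places a fluoro group at C-4; a methyl group at C-5.
The substituents are ordered alphabetically, ignoring any di-/tri- multipliers.
Assembling the pieces gives 4-fluoro-5-methylheptanal.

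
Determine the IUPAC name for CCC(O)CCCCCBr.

8-bromooctan-3-ol

Counting along the main chain through the –OH group gives 8 carbons: the parent is octane.
The highest-priority functional group is an alcohol (–OH), so the name ends in -ol.
The numbering direction is chosen so that numbering from this end puts the hydroxyl group at C-3 rather than C-6.
This places the hydroxyl at C-3; a bromo group at C-8.
Assembling the pieces gives 8-bromooctan-3-ol.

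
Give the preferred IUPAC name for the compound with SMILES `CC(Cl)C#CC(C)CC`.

2-chloro-5-methylhept-3-yne

The longest chain bearing the multiple bond is 7 carbons long (heptane).
There is one C≡C triple bond, indicated by the ending -yne.
The numbering direction is chosen so that numbering from this end puts the triple bond at C-3 rather than C-4.
With this numbering: the triple bond between C-3 and C-4; a chloro group at C-2; a methyl group at C-5.
Prefixes are listed alphabetically: chloro, methyl.
Assembling the pieces gives 2-chloro-5-methylhept-3-yne.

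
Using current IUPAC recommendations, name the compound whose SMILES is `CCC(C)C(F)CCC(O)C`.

Counting along the main chain through the –OH group gives 8 carbons: the parent is octane.
The principal characteristic group is an alcohol (–OH), named with the suffix -ol.
Choose the numbering such that numbering from this end puts the hydroxyl group at C-2 rather than C-7.
With this numbering: the hydroxyl at C-2; a fluoro group at C-5; a methyl group at C-6.
The substituents are ordered alphabetically, ignoring any di-/tri- multipliers.
Assembling the pieces gives 5-fluoro-6-methyloctan-2-ol.

5-fluoro-6-methyloctan-2-ol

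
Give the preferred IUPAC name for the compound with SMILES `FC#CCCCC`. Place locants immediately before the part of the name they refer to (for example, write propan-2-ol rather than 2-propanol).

1-fluorohex-1-yne

Counting along the main chain through the multiple bond gives 6 carbons: the parent is hexane.
There is one C≡C triple bond, indicated by the ending -yne.
Choose the numbering such that numbering from this end puts the triple bond at C-1 rather than C-5.
With this numbering: the triple bond between C-1 and C-2; a fluoro group at C-1.
Putting it together: 1-fluorohex-1-yne.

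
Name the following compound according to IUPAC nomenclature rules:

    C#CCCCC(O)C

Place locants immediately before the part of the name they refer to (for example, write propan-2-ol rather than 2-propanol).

The longest chain bearing the –OH group and the multiple bond is 7 carbons long (heptane).
An alcohol (–OH) is the principal characteristic group, giving the suffix -ol.
The chain contains a C≡C triple bond, so the unsaturation ending is -yne.
The numbering direction is chosen so that numbering from this end puts the hydroxyl group at C-2 rather than C-6.
This places the hydroxyl at C-2; the triple bond between C-6 and C-7.
Putting it together: hept-6-yn-2-ol.

hept-6-yn-2-ol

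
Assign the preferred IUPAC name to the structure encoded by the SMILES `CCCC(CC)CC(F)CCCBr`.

The parent chain contains 9 carbons (nonane).
Number the chain so that the substituent locant set {1,4,6} is lower than {4,6,9} at the first point of difference.
That gives a bromo group at C-1; an ethyl group at C-6; a fluoro group at C-4.
Prefixes are listed alphabetically: bromo, ethyl, fluoro.
Assembling the pieces gives 1-bromo-6-ethyl-4-fluorononane.

1-bromo-6-ethyl-4-fluorononane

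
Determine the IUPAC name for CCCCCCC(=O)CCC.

decan-4-one

The longest carbon chain that includes the carbonyl has 10 carbons, so the parent hydride is decane.
A ketone (C=O on an internal carbon) is the principal characteristic group, giving the suffix -one.
The numbering direction is chosen so that numbering from this end puts the carbonyl group at C-4 rather than C-7.
That gives the carbonyl at C-4.
Assembling the pieces gives decan-4-one.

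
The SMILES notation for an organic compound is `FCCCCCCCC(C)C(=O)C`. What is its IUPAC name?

10-fluoro-3-methyldecan-2-one

The longest chain bearing the carbonyl is 10 carbons long (decane).
A ketone (C=O on an internal carbon) is the principal characteristic group, giving the suffix -one.
Choose the numbering such that numbering from this end puts the carbonyl group at C-2 rather than C-9.
With this numbering: the carbonyl at C-2; a fluoro group at C-10; a methyl group at C-3.
Substituent prefixes are cited in alphabetical order (multiplying prefixes like di-/tri- are ignored for ordering).
Putting it together: 10-fluoro-3-methyldecan-2-one.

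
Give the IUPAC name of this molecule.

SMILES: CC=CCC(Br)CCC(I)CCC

Counting along the main chain through the multiple bond gives 11 carbons: the parent is undecane.
The chain contains a C=C double bond, so the unsaturation ending is -ene.
Choose the numbering such that numbering from this end puts the double bond at C-2 rather than C-9.
That gives the double bond between C-2 and C-3; a bromo group at C-5; an iodo group at C-8.
The substituents are ordered alphabetically, ignoring any di-/tri- multipliers.
The name is 5-bromo-8-iodoundec-2-ene.

5-bromo-8-iodoundec-2-ene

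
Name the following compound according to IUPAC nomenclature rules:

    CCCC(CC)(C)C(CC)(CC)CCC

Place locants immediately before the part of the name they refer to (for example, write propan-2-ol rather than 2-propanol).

The longest continuous carbon chain has 8 atoms, so the parent hydride is octane.
Number the chain so that the locant sets are identical either way, so the alphabetically earlier ethyl substituent takes the lower locants ({4,4,5} rather than {4,5,5}, first differing at 4 vs 5).
This places ethyl groups at C-4 (×2) and C-5; a methyl group at C-5.
Prefixes are listed alphabetically: ethyl, methyl.
The name is 4,4,5-triethyl-5-methyloctane.

4,4,5-triethyl-5-methyloctane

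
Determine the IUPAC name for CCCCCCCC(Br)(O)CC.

The longest carbon chain that includes the –OH group has 10 carbons, so the parent hydride is decane.
An alcohol (–OH) is the principal characteristic group, giving the suffix -ol.
Choose the numbering such that numbering from this end puts the hydroxyl group at C-3 rather than C-8.
With this numbering: the hydroxyl at C-3; a bromo group at C-3.
The name is 3-bromodecan-3-ol.

3-bromodecan-3-ol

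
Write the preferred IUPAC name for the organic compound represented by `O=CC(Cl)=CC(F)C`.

Counting along the main chain through the –CHO group and the multiple bond gives 5 carbons: the parent is pentane.
An aldehyde (terminal –CHO) is the principal characteristic group, giving the suffix -al.
A C=C double bond in the chain gives the infix -ene-.
The numbering direction is chosen so that the aldehyde carbon is C-1 by definition.
That gives the double bond between C-2 and C-3; a chloro group at C-2; a fluoro group at C-4.
Prefixes are listed alphabetically: chloro, fluoro.
Putting it together: 2-chloro-4-fluoropent-2-enal.

2-chloro-4-fluoropent-2-enal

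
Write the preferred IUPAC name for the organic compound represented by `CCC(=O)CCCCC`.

The longest chain bearing the carbonyl is 8 carbons long (octane).
The highest-priority functional group is a ketone (C=O on an internal carbon), so the name ends in -one.
The numbering direction is chosen so that numbering from this end puts the carbonyl group at C-3 rather than C-6.
That gives the carbonyl at C-3.
The name is octan-3-one.

octan-3-one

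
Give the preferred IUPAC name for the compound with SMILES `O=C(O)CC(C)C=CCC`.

The longest chain bearing the –COOH group and the multiple bond is 7 carbons long (heptane).
The principal characteristic group is a carboxylic acid (terminal –COOH), named with the suffix -oic acid.
The chain contains a C=C double bond, so the unsaturation ending is -ene.
The numbering direction is chosen so that the carboxylic acid carbon is C-1 by definition.
This places the double bond between C-4 and C-5; a methyl group at C-3.
Putting it together: 3-methylhept-4-enoic acid.

3-methylhept-4-enoic acid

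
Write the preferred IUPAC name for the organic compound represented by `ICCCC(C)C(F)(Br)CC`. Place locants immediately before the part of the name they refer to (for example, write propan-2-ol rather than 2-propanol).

The parent chain contains 7 carbons (heptane).
Number the chain so that the substituent locant set {1,4,5,5} is lower than {3,3,4,7} at the first point of difference.
That gives a bromo group at C-5; a fluoro group at C-5; an iodo group at C-1; a methyl group at C-4.
Substituent prefixes are cited in alphabetical order (multiplying prefixes like di-/tri- are ignored for ordering).
The name is 5-bromo-5-fluoro-1-iodo-4-methylheptane.

5-bromo-5-fluoro-1-iodo-4-methylheptane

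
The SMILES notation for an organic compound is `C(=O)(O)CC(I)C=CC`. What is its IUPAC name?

3-iodohex-4-enoic acid

The longest carbon chain that includes the –COOH group and the multiple bond has 6 carbons, so the parent hydride is hexane.
The highest-priority functional group is a carboxylic acid (terminal –COOH), so the name ends in -oic acid.
There is one C=C double bond, indicated by the ending -ene.
The numbering direction is chosen so that the carboxylic acid carbon is C-1 by definition.
With this numbering: the double bond between C-4 and C-5; an iodo group at C-3.
Assembling the pieces gives 3-iodohex-4-enoic acid.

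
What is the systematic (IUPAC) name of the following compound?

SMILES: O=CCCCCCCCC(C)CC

9-methylundecanal

Counting along the main chain through the –CHO group gives 11 carbons: the parent is undecane.
The highest-priority functional group is an aldehyde (terminal –CHO), so the name ends in -al.
Choose the numbering such that the aldehyde carbon is C-1 by definition.
With this numbering: a methyl group at C-9.
Putting it together: 9-methylundecanal.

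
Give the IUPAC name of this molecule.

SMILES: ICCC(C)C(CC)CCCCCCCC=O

9-ethyl-12-iodo-10-methyldodecanal

Counting along the main chain through the –CHO group gives 12 carbons: the parent is dodecane.
The highest-priority functional group is an aldehyde (terminal –CHO), so the name ends in -al.
Choose the numbering such that the aldehyde carbon is C-1 by definition.
With this numbering: an ethyl group at C-9; an iodo group at C-12; a methyl group at C-10.
Prefixes are listed alphabetically: ethyl, iodo, methyl.
The name is 9-ethyl-12-iodo-10-methyldodecanal.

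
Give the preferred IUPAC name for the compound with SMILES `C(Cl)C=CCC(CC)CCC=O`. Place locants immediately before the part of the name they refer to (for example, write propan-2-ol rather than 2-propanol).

The longest carbon chain that includes the –CHO group and the multiple bond has 8 carbons, so the parent hydride is octane.
The principal characteristic group is an aldehyde (terminal –CHO), named with the suffix -al.
A C=C double bond in the chain gives the infix -ene-.
Choose the numbering such that the aldehyde carbon is C-1 by definition.
With this numbering: the double bond between C-6 and C-7; a chloro group at C-8; an ethyl group at C-4.
Prefixes are listed alphabetically: chloro, ethyl.
The name is 8-chloro-4-ethyloct-6-enal.

8-chloro-4-ethyloct-6-enal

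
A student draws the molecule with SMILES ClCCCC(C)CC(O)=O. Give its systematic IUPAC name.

6-chloro-3-methylhexanoic acid

The longest chain bearing the –COOH group is 6 carbons long (hexane).
The principal characteristic group is a carboxylic acid (terminal –COOH), named with the suffix -oic acid.
Choose the numbering such that the carboxylic acid carbon is C-1 by definition.
With this numbering: a chloro group at C-6; a methyl group at C-3.
The substituents are ordered alphabetically, ignoring any di-/tri- multipliers.
Putting it together: 6-chloro-3-methylhexanoic acid.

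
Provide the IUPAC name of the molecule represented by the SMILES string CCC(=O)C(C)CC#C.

4-methylhept-6-yn-3-one

The longest chain bearing the carbonyl and the multiple bond is 7 carbons long (heptane).
The principal characteristic group is a ketone (C=O on an internal carbon), named with the suffix -one.
There is one C≡C triple bond, indicated by the ending -yne.
The numbering direction is chosen so that numbering from this end puts the carbonyl group at C-3 rather than C-5.
With this numbering: the carbonyl at C-3; the triple bond between C-6 and C-7; a methyl group at C-4.
Putting it together: 4-methylhept-6-yn-3-one.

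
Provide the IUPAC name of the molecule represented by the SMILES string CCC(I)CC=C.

4-iodohex-1-ene

The longest chain bearing the multiple bond is 6 carbons long (hexane).
A C=C double bond in the chain gives the infix -ene-.
Choose the numbering such that numbering from this end puts the double bond at C-1 rather than C-5.
This places the double bond between C-1 and C-2; an iodo group at C-4.
Putting it together: 4-iodohex-1-ene.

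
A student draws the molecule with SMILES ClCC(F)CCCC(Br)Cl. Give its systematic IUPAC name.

1-bromo-1,6-dichloro-5-fluorohexane

The longest continuous carbon chain has 6 atoms, so the parent hydride is hexane.
Choose the numbering such that the substituent locant set {1,1,5,6} is lower than {1,2,6,6} at the first point of difference.
With this numbering: a bromo group at C-1; chloro groups at C-1 and C-6; a fluoro group at C-5.
Prefixes are listed alphabetically: bromo, chloro, fluoro.
Assembling the pieces gives 1-bromo-1,6-dichloro-5-fluorohexane.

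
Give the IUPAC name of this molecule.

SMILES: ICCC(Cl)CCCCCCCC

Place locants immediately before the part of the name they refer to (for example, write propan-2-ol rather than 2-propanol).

3-chloro-1-iodoundecane

The parent chain contains 11 carbons (undecane).
The numbering direction is chosen so that the substituent locant set {1,3} is lower than {9,11} at the first point of difference.
This places a chloro group at C-3; an iodo group at C-1.
The substituents are ordered alphabetically, ignoring any di-/tri- multipliers.
Assembling the pieces gives 3-chloro-1-iodoundecane.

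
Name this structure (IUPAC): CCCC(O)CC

Counting along the main chain through the –OH group gives 6 carbons: the parent is hexane.
The principal characteristic group is an alcohol (–OH), named with the suffix -ol.
Number the chain so that numbering from this end puts the hydroxyl group at C-3 rather than C-4.
That gives the hydroxyl at C-3.
Putting it together: hexan-3-ol.

hexan-3-ol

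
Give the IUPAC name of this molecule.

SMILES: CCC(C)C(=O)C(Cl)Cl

The longest chain bearing the carbonyl is 5 carbons long (pentane).
The highest-priority functional group is a ketone (C=O on an internal carbon), so the name ends in -one.
Number the chain so that numbering from this end puts the carbonyl group at C-2 rather than C-4.
That gives the carbonyl at C-2; two chloro groups at C-1; a methyl group at C-3.
The substituents are ordered alphabetically, ignoring any di-/tri- multipliers.
The name is 1,1-dichloro-3-methylpentan-2-one.

1,1-dichloro-3-methylpentan-2-one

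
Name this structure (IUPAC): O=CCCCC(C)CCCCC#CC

5-methyldodec-10-ynal

Counting along the main chain through the –CHO group and the multiple bond gives 12 carbons: the parent is dodecane.
An aldehyde (terminal –CHO) is the principal characteristic group, giving the suffix -al.
A C≡C triple bond in the chain gives the infix -yne-.
Number the chain so that the aldehyde carbon is C-1 by definition.
That gives the triple bond between C-10 and C-11; a methyl group at C-5.
Assembling the pieces gives 5-methyldodec-10-ynal.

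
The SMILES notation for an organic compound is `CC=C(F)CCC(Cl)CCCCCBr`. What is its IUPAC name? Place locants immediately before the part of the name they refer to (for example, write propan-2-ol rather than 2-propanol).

11-bromo-6-chloro-3-fluoroundec-2-ene

The longest chain bearing the multiple bond is 11 carbons long (undecane).
There is one C=C double bond, indicated by the ending -ene.
Number the chain so that numbering from this end puts the double bond at C-2 rather than C-9.
This places the double bond between C-2 and C-3; a bromo group at C-11; a chloro group at C-6; a fluoro group at C-3.
The substituents are ordered alphabetically, ignoring any di-/tri- multipliers.
Assembling the pieces gives 11-bromo-6-chloro-3-fluoroundec-2-ene.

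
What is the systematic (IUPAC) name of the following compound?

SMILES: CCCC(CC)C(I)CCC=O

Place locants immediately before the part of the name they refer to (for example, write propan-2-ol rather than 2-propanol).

Counting along the main chain through the –CHO group gives 8 carbons: the parent is octane.
The highest-priority functional group is an aldehyde (terminal –CHO), so the name ends in -al.
Choose the numbering such that the aldehyde carbon is C-1 by definition.
This places an ethyl group at C-5; an iodo group at C-4.
Substituent prefixes are cited in alphabetical order (multiplying prefixes like di-/tri- are ignored for ordering).
Assembling the pieces gives 5-ethyl-4-iodooctanal.

5-ethyl-4-iodooctanal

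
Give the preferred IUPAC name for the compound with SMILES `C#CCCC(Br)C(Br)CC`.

5,6-dibromooct-1-yne

The longest chain bearing the multiple bond is 8 carbons long (octane).
There is one C≡C triple bond, indicated by the ending -yne.
Number the chain so that numbering from this end puts the triple bond at C-1 rather than C-7.
This places the triple bond between C-1 and C-2; bromo groups at C-5 and C-6.
The name is 5,6-dibromooct-1-yne.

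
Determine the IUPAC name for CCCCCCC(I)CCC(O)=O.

The longest chain bearing the –COOH group is 10 carbons long (decane).
The highest-priority functional group is a carboxylic acid (terminal –COOH), so the name ends in -oic acid.
Choose the numbering such that the carboxylic acid carbon is C-1 by definition.
With this numbering: an iodo group at C-4.
Putting it together: 4-iododecanoic acid.

4-iododecanoic acid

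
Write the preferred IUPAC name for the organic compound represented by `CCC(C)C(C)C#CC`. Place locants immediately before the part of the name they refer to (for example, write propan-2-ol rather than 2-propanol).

The longest chain bearing the multiple bond is 7 carbons long (heptane).
There is one C≡C triple bond, indicated by the ending -yne.
The numbering direction is chosen so that numbering from this end puts the triple bond at C-2 rather than C-5.
With this numbering: the triple bond between C-2 and C-3; methyl groups at C-4 and C-5.
Putting it together: 4,5-dimethylhept-2-yne.

4,5-dimethylhept-2-yne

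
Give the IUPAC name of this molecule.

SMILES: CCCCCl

The longest carbon chain is 4 atoms: the parent is butane.
Number the chain so that the substituent locant set {1} is lower than {4} at the first point of difference.
With this numbering: a chloro group at C-1.
The name is 1-chlorobutane.

1-chlorobutane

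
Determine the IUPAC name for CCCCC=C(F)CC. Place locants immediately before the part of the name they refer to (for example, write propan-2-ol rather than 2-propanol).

3-fluorooct-3-ene

The longest chain bearing the multiple bond is 8 carbons long (octane).
A C=C double bond in the chain gives the infix -ene-.
Number the chain so that numbering from this end puts the double bond at C-3 rather than C-5.
This places the double bond between C-3 and C-4; a fluoro group at C-3.
Assembling the pieces gives 3-fluorooct-3-ene.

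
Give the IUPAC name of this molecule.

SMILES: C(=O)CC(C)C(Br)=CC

The longest carbon chain that includes the –CHO group and the multiple bond has 6 carbons, so the parent hydride is hexane.
The highest-priority functional group is an aldehyde (terminal –CHO), so the name ends in -al.
The chain contains a C=C double bond, so the unsaturation ending is -ene.
The numbering direction is chosen so that the aldehyde carbon is C-1 by definition.
That gives the double bond between C-4 and C-5; a bromo group at C-4; a methyl group at C-3.
Substituent prefixes are cited in alphabetical order (multiplying prefixes like di-/tri- are ignored for ordering).
Assembling the pieces gives 4-bromo-3-methylhex-4-enal.

4-bromo-3-methylhex-4-enal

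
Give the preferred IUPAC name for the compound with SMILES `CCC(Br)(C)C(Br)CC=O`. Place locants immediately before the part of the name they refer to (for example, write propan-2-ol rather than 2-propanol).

3,4-dibromo-4-methylhexanal

The longest chain bearing the –CHO group is 6 carbons long (hexane).
The highest-priority functional group is an aldehyde (terminal –CHO), so the name ends in -al.
The numbering direction is chosen so that the aldehyde carbon is C-1 by definition.
With this numbering: bromo groups at C-3 and C-4; a methyl group at C-4.
The substituents are ordered alphabetically, ignoring any di-/tri- multipliers.
Putting it together: 3,4-dibromo-4-methylhexanal.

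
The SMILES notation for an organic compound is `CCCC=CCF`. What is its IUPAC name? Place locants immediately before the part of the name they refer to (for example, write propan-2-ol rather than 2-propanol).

1-fluorohex-2-ene

The longest chain bearing the multiple bond is 6 carbons long (hexane).
A C=C double bond in the chain gives the infix -ene-.
The numbering direction is chosen so that numbering from this end puts the double bond at C-2 rather than C-4.
This places the double bond between C-2 and C-3; a fluoro group at C-1.
Assembling the pieces gives 1-fluorohex-2-ene.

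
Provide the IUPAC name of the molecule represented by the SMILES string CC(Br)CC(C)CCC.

2-bromo-4-methylheptane

The parent chain contains 7 carbons (heptane).
Number the chain so that the substituent locant set {2,4} is lower than {4,6} at the first point of difference.
This places a bromo group at C-2; a methyl group at C-4.
The substituents are ordered alphabetically, ignoring any di-/tri- multipliers.
The name is 2-bromo-4-methylheptane.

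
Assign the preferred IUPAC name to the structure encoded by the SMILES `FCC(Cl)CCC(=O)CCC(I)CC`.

2-chloro-1-fluoro-8-iododecan-5-one

The longest carbon chain that includes the carbonyl has 10 carbons, so the parent hydride is decane.
A ketone (C=O on an internal carbon) is the principal characteristic group, giving the suffix -one.
Number the chain so that numbering from this end puts the carbonyl group at C-5 rather than C-6.
This places the carbonyl at C-5; a chloro group at C-2; a fluoro group at C-1; an iodo group at C-8.
The substituents are ordered alphabetically, ignoring any di-/tri- multipliers.
Putting it together: 2-chloro-1-fluoro-8-iododecan-5-one.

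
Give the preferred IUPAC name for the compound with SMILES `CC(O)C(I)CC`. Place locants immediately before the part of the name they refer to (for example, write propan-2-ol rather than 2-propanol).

Counting along the main chain through the –OH group gives 5 carbons: the parent is pentane.
The principal characteristic group is an alcohol (–OH), named with the suffix -ol.
Number the chain so that numbering from this end puts the hydroxyl group at C-2 rather than C-4.
That gives the hydroxyl at C-2; an iodo group at C-3.
Assembling the pieces gives 3-iodopentan-2-ol.

3-iodopentan-2-ol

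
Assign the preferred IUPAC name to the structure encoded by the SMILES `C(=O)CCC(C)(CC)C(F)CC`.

4-ethyl-5-fluoro-4-methylheptanal

The longest chain bearing the –CHO group is 7 carbons long (heptane).
The highest-priority functional group is an aldehyde (terminal –CHO), so the name ends in -al.
Number the chain so that the aldehyde carbon is C-1 by definition.
With this numbering: an ethyl group at C-4; a fluoro group at C-5; a methyl group at C-4.
The substituents are ordered alphabetically, ignoring any di-/tri- multipliers.
Assembling the pieces gives 4-ethyl-5-fluoro-4-methylheptanal.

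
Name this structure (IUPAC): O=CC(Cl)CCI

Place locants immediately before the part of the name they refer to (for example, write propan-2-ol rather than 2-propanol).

Counting along the main chain through the –CHO group gives 4 carbons: the parent is butane.
An aldehyde (terminal –CHO) is the principal characteristic group, giving the suffix -al.
Number the chain so that the aldehyde carbon is C-1 by definition.
With this numbering: a chloro group at C-2; an iodo group at C-4.
Prefixes are listed alphabetically: chloro, iodo.
The name is 2-chloro-4-iodobutanal.

2-chloro-4-iodobutanal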